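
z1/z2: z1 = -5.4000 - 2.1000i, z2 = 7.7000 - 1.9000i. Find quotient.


Conjugate of z2 = 7.7000 + 1.9000i
Numerator: (-5.4000 - 2.1000i)(7.7000 + 1.9000i) = -37.5900 - 26.4300i
Denominator: 7.7^2 + (-1.9)^2 = 62.9
Result = (-37.5900 - 26.4300i)/62.9

-0.5976 - 0.4202i


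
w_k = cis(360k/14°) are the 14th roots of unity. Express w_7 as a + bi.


Angle = 360*7/14 = 180°
a = cos(180°) = -1.0000
b = sin(180°) = 0

-1.0000 + 0i


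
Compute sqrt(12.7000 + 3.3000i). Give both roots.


|z| = sqrt(161.29+10.89) = 13.1217
sqrt((|z|+a)/2) = sqrt((13.1217+12.7)/2) = sqrt(12.9109) = 3.5932
sqrt((|z|-a)/2) = sqrt((13.1217-12.7)/2) = sqrt(0.2109) = 0.4592

±(3.5932 + 0.4592i) i.e. 3.5932 + 0.4592i and -3.5932 - 0.4592i


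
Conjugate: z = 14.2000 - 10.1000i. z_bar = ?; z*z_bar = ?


z_bar = 14.2000 + 10.1000i
z*z_bar = 14.2^2 + (-10.1)^2 = 201.64 + 102.01 = 303.65

z_bar = 14.2000 + 10.1000i, z*z_bar = 303.65


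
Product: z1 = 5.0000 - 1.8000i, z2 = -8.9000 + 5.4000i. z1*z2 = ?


Real = 5*(-8.9) - (-1.8)*5.4 = -44.5 - (-9.72) = -34.78
Imag = 5*5.4 - (8.9)*(-1.8) = 27 + 16.02 = 43.02

-34.7800 + 43.0200i


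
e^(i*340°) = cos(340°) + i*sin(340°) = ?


cos(340°) = 0.9397
sin(340°) = -0.3420

e^(i*340°) = 0.9397 - 0.3420i


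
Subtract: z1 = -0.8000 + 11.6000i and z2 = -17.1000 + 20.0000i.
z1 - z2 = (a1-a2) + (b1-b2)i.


Real: -0.8 + 17.1 = 16.3
Imag: 11.6 - 20 = -8.4

16.3000 - 8.4000i


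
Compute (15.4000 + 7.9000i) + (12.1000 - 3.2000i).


Real: 15.4 + 12.1 = 27.5
Imag: 7.9 - 3.2 = 4.7

27.5000 + 4.7000i


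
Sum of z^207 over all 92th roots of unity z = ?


The roots are w_k = w^k with w = e^(2*pi*i/92), and (w^k)^207 = (w^207)^k.
So S = 1 + u + u^2 + ... + u^(91) with u = w^207.
207 = 2*92 + 23, so 207 is not a multiple of 92: u = (w^92)^2 * w^23 = w^23 ≠ 1 (w is a primitive 92th root), while u^92 = (w^92)^207 = 1.
Geometric series: S = (1 - u^92)/(1 - u) = (1 - 1)/(1 - u) = 0

S = 0


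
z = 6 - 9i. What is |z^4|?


|z| = sqrt(36+81) = sqrt(117) = 10.8167
|z^4| = |z|^4 = (sqrt(117))^4 = 117^2 = 13689

|z^4| = 13689


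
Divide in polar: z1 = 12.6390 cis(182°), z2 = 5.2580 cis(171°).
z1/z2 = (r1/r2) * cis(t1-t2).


r = 12.6390 / 5.2580 = 2.4038
theta = 182° - 171° = 11° = 11° (mod 360)

2.4038 cis(11°)


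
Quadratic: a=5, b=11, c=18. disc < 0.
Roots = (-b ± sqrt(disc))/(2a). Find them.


disc = 11^2 - 4*5*18 = 121 - 360 = -239
sqrt(|disc|) = sqrt(239) = 15.4596
Real part = -11/(2*5) = -1.1000
Imag part = 15.4596/(2*5) = 1.5460

-1.1000 ± 1.5460i


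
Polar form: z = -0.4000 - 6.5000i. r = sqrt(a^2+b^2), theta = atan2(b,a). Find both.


r = sqrt(0.16+42.25) = sqrt(42.41) = 6.5123
theta = atan2(-6.5, -0.4) = -93.5215 degrees

r = 6.5123, theta = -93.5215 degrees


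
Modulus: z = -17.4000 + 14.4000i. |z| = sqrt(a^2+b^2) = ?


|z| = sqrt((-17.4)^2 + 14.4^2) = sqrt(302.76 + 207.36) = sqrt(510.12) = 22.5858

|z| = 22.5858


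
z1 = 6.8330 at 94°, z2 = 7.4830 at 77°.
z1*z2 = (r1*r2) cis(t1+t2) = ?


r = 6.8330 * 7.4830 = 51.1313
theta = 94° + 77° = 171° = 171° (mod 360)

51.1313 cis(171°)


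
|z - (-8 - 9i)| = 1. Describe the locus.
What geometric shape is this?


|z - z0| = r is a circle with center z0 and radius r.
Center = (-8, -9), radius = 1

Circle with center (-8, -9) and radius 1


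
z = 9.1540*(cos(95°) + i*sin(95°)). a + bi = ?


a = 9.1540*cos(95°) = 9.1540*(-0.087156) = -0.7978
b = 9.1540*sin(95°) = 9.1540*0.9962 = 9.1192

-0.7978 + 9.1192i


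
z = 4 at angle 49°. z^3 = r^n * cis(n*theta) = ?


r^3 = 4^3 = 64
n*theta = 3*49° = 147° = 147° (mod 360)
a = 64*cos(147°) = -53.6749
b = 64*sin(147°) = 34.8569

64 cis(147°) = -53.6749 + 34.8569i


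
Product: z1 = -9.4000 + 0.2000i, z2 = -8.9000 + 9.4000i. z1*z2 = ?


Real = -9.4*(-8.9) - 0.2*9.4 = 83.66 - 1.88 = 81.78
Imag = -9.4*9.4 - (8.9)*0.2 = -88.36 - (1.78) = -90.14

81.7800 - 90.1400i


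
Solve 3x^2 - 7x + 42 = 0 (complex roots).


disc = (-7)^2 - 4*3*42 = 49 - 504 = -455
sqrt(|disc|) = sqrt(455) = 21.3307
Real part = 7/(2*3) = 1.1667
Imag part = 21.3307/(2*3) = 3.5551

1.1667 ± 3.5551i


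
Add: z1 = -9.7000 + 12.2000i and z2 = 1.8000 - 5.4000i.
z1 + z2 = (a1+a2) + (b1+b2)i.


Real: -9.7 + 1.8 = -7.9
Imag: 12.2 - 5.4 = 6.8

-7.9000 + 6.8000i


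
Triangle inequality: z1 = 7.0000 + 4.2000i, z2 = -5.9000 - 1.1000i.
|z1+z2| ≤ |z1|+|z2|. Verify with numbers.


|z1| = sqrt(7^2 + 4.2^2) = sqrt(66.64) = 8.1633
|z2| = sqrt((-5.9)^2 + (-1.1)^2) = sqrt(36.02) = 6.0017
z1+z2 = 1.1000 + 3.1000i
|z1+z2| = sqrt(10.82) = 3.2894
|z1|+|z2| = 8.1633 + 6.0017 = 14.1650

|z1+z2| = 3.2894 ≤ |z1|+|z2| = 14.1650 (verified)


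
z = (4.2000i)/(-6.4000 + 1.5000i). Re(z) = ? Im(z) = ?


Multiply by conjugate: (4.2000i)(-6.4000 - 1.5000i) / ((-6.4)^2 + 1.5^2)
Numerator real = 0*(-6.4) + 4.2*1.5 = 6.3
Numerator imag = 4.2*(-6.4) - 0*1.5 = -26.88
Denominator = 43.21
Re(z) = 6.3/43.21 = 0.1458
Im(z) = -26.88/43.21 = -0.6221

Re(z) = 0.1458, Im(z) = -0.6221


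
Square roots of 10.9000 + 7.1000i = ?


|z| = sqrt(118.81+50.41) = 13.0085
sqrt((|z|+a)/2) = sqrt((13.0085+10.9)/2) = sqrt(11.9542) = 3.4575
sqrt((|z|-a)/2) = sqrt((13.0085-10.9)/2) = sqrt(1.0542) = 1.0268

±(3.4575 + 1.0268i) i.e. 3.4575 + 1.0268i and -3.4575 - 1.0268i


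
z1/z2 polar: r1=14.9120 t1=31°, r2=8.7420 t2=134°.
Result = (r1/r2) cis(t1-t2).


r = 14.9120 / 8.7420 = 1.7058
theta = 31° - 134° = -103° = 257° (mod 360)

1.7058 cis(257°)


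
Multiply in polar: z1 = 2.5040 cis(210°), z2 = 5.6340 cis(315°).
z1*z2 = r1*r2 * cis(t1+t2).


r = 2.5040 * 5.6340 = 14.1075
theta = 210° + 315° = 525° = 165° (mod 360)

14.1075 cis(165°)


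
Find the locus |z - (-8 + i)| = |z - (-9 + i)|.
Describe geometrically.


Equal distances means the locus is the perpendicular bisector of z1 and z2.
Midpoint = ((-8+(-9))/2, (1+1)/2) = (-8.5000, 1.0000)

Perpendicular bisector through (-8.5000, 1.0000)


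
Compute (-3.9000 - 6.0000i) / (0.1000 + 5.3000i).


Conjugate of z2 = 0.1000 - 5.3000i
Numerator: (-3.9000 - 6.0000i)(0.1000 - 5.3000i) = -32.1900 + 20.0700i
Denominator: 0.1^2 + 5.3^2 = 28.1
Result = (-32.1900 + 20.0700i)/28.1

-1.1456 + 0.7142i


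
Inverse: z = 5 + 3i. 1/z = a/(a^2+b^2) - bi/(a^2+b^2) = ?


|z|^2 = 25+9 = 34
1/z = (5 - 3i)/34

1/z = 0.1471 - 0.0882i


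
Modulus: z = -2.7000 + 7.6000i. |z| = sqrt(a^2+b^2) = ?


|z| = sqrt((-2.7)^2 + 7.6^2) = sqrt(7.29 + 57.76) = sqrt(65.05) = 8.0654

|z| = 8.0654


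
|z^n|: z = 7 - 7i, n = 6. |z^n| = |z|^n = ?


|z| = sqrt(49+49) = sqrt(98) = 9.8995
|z^6| = |z|^6 = (sqrt(98))^6 = 98^3 = 941192

|z^6| = 941192


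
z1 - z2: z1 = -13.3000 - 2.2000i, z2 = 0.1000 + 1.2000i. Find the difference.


Real: -13.3 - 0.1 = -13.4
Imag: -2.2 - 1.2 = -3.4

-13.4000 - 3.4000i


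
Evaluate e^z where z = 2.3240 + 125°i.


e^2.3240 = 10.2165
cos(125°) = -0.573576
sin(125°) = 0.81915
Real = 10.2165*(-0.573576) = -5.8599
Imag = 10.2165*0.81915 = 8.3688

-5.8599 + 8.3688i


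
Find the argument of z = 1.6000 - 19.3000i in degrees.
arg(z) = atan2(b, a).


Re = 1.6, Im = -19.3
arg = atan2(-19.3, 1.6) = -85.2609 degrees

arg(z) = -85.2609 degrees


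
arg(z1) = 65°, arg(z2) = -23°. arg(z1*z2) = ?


arg(z1*z2) = 65° - 23° = 42°
Normalized to (-180°, 180°]: 42°

42°


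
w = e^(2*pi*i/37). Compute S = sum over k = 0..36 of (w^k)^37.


The roots are w_k = w^k with w = e^(2*pi*i/37), and (w^k)^37 = (w^37)^k.
So S = 1 + u + u^2 + ... + u^(36) with u = w^37.
37 = 1*37 + 0, so 37 is a multiple of 37 and u = (w^37)^1 = 1.
Every one of the 37 terms equals 1: S = 37

S = 37


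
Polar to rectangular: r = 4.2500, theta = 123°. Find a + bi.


a = 4.2500*cos(123°) = 4.2500*(-0.54464) = -2.3147
b = 4.2500*sin(123°) = 4.2500*0.83867 = 3.5643

-2.3147 + 3.5643i


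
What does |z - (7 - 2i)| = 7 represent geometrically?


|z - z0| = r is a circle with center z0 and radius r.
Center = (7, -2), radius = 7

Circle with center (7, -2) and radius 7


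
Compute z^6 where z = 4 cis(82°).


r^6 = 4^6 = 4096
n*theta = 6*82° = 492° = 132° (mod 360)
a = 4096*cos(132°) = -2740.7590
b = 4096*sin(132°) = 3043.9212

4096 cis(132°) = -2740.7590 + 3043.9212i


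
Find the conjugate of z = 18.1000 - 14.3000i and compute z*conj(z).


z_bar = 18.1000 + 14.3000i
z*z_bar = 18.1^2 + (-14.3)^2 = 327.61 + 204.49 = 532.1

z_bar = 18.1000 + 14.3000i, z*z_bar = 532.1


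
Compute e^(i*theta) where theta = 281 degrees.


cos(281°) = 0.1908
sin(281°) = -0.9816

e^(i*281°) = 0.1908 - 0.9816i


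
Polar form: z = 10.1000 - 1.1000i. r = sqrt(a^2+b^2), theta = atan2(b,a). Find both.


r = sqrt(102.01+1.21) = sqrt(103.22) = 10.1597
theta = atan2(-1.1, 10.1) = -6.2156 degrees

r = 10.1597, theta = -6.2156 degrees


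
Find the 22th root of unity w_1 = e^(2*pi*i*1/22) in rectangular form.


Angle = 360*1/22 = 16.3636°
a = cos(16.3636°) = 0.9595
b = sin(16.3636°) = 0.2817

0.9595 + 0.2817i


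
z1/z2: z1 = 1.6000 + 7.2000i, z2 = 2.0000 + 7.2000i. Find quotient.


Conjugate of z2 = 2.0000 - 7.2000i
Numerator: (1.6000 + 7.2000i)(2.0000 - 7.2000i) = 55.0400 + 2.8800i
Denominator: 2^2 + 7.2^2 = 55.84
Result = (55.0400 + 2.8800i)/55.84

0.9857 + 0.0516i


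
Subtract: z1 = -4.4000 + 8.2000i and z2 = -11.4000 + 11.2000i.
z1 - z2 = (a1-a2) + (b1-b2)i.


Real: -4.4 + 11.4 = 7
Imag: 8.2 - 11.2 = -3

7.0000 - 3.0000i


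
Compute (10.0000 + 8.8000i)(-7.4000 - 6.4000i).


Real = 10*(-7.4) - 8.8*(-6.4) = -74 - (-56.32) = -17.68
Imag = 10*(-6.4) - (7.4)*8.8 = -64 - (65.12) = -129.12

-17.6800 - 129.1200i


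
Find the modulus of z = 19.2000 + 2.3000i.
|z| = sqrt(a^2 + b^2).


|z| = sqrt(19.2^2 + 2.3^2) = sqrt(368.64 + 5.29) = sqrt(373.93) = 19.3373

|z| = 19.3373


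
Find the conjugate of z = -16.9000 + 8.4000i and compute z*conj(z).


z_bar = -16.9000 - 8.4000i
z*z_bar = (-16.9)^2 + 8.4^2 = 285.61 + 70.56 = 356.17

z_bar = -16.9000 - 8.4000i, z*z_bar = 356.17


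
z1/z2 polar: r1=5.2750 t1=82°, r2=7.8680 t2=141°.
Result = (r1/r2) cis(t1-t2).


r = 5.2750 / 7.8680 = 0.6704
theta = 82° - 141° = -59° = 301° (mod 360)

0.6704 cis(301°)


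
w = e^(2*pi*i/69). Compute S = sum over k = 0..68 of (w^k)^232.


The roots are w_k = w^k with w = e^(2*pi*i/69), and (w^k)^232 = (w^232)^k.
So S = 1 + u + u^2 + ... + u^(68) with u = w^232.
232 = 3*69 + 25, so 232 is not a multiple of 69: u = (w^69)^3 * w^25 = w^25 ≠ 1 (w is a primitive 69th root), while u^69 = (w^69)^232 = 1.
Geometric series: S = (1 - u^69)/(1 - u) = (1 - 1)/(1 - u) = 0

S = 0


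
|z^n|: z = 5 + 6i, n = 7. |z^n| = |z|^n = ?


|z| = sqrt(25+36) = sqrt(61) = 7.8102
|z^7| = |z|^7 = (sqrt(61))^7 = 61^3 * sqrt(61) = 226981*sqrt(61)

|z^7| = 226981*sqrt(61) ≈ 1772778.2817


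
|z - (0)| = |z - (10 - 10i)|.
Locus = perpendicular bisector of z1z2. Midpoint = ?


Equal distances means the locus is the perpendicular bisector of z1 and z2.
Midpoint = ((0+10)/2, (0+(-10))/2) = (5.0000, -5.0000)

Perpendicular bisector through (5.0000, -5.0000)


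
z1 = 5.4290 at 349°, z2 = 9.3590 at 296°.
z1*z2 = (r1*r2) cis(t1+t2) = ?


r = 5.4290 * 9.3590 = 50.8100
theta = 349° + 296° = 645° = 285° (mod 360)

50.8100 cis(285°)


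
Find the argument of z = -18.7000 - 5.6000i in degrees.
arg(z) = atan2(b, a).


Re = -18.7, Im = -5.6
arg = atan2(-5.6, -18.7) = -163.3289 degrees

arg(z) = -163.3289 degrees


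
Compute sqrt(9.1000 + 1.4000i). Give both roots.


|z| = sqrt(82.81+1.96) = 9.2071
sqrt((|z|+a)/2) = sqrt((9.2071+9.1)/2) = sqrt(9.1535) = 3.0255
sqrt((|z|-a)/2) = sqrt((9.2071-9.1)/2) = sqrt(0.0535) = 0.2314

±(3.0255 + 0.2314i) i.e. 3.0255 + 0.2314i and -3.0255 - 0.2314i


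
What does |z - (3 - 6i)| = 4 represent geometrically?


|z - z0| = r is a circle with center z0 and radius r.
Center = (3, -6), radius = 4

Circle with center (3, -6) and radius 4


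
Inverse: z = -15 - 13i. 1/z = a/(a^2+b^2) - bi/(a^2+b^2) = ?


|z|^2 = 225+169 = 394
1/z = (-15 + 13i)/394

1/z = -0.0381 + 0.0330i


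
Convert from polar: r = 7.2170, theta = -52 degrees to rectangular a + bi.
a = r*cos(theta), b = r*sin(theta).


a = 7.2170*cos(-52°) = 7.2170*0.61566 = 4.4432
b = 7.2170*sin(-52°) = 7.2170*(-0.78801) = -5.6871

4.4432 - 5.6871i


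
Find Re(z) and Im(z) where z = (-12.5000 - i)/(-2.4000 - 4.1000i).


Multiply by conjugate: (-12.5000 - i)(-2.4000 + 4.1000i) / ((-2.4)^2 + (-4.1)^2)
Numerator real = -12.5*(-2.4) - (1)*(-4.1) = 34.1
Numerator imag = -1*(-2.4) - (-12.5)*(-4.1) = -48.85
Denominator = 22.57
Re(z) = 34.1/22.57 = 1.5109
Im(z) = -48.85/22.57 = -2.1644

Re(z) = 1.5109, Im(z) = -2.1644


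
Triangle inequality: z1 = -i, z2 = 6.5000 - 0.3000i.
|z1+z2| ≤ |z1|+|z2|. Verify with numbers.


|z1| = sqrt(0^2 + (-1)^2) = sqrt(1) = 1.0000
|z2| = sqrt(6.5^2 + (-0.3)^2) = sqrt(42.34) = 6.5069
z1+z2 = 6.5000 - 1.3000i
|z1+z2| = sqrt(43.94) = 6.6287
|z1|+|z2| = 1.0000 + 6.5069 = 7.5069

|z1+z2| = 6.6287 ≤ |z1|+|z2| = 7.5069 (verified)


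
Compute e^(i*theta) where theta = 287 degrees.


cos(287°) = 0.2924
sin(287°) = -0.9563

e^(i*287°) = 0.2924 - 0.9563i


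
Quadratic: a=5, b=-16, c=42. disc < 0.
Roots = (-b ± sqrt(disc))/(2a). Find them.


disc = (-16)^2 - 4*5*42 = 256 - 840 = -584
sqrt(|disc|) = sqrt(584) = 24.1661
Real part = 16/(2*5) = 1.6000
Imag part = 24.1661/(2*5) = 2.4166

1.6000 ± 2.4166i


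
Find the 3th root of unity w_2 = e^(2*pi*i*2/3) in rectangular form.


Angle = 360*2/3 = 240°
a = cos(240°) = -0.5000
b = sin(240°) = -0.8660

-0.5000 - 0.8660i


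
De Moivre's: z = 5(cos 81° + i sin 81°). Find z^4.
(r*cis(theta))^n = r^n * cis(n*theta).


r^4 = 5^4 = 625
n*theta = 4*81° = 324° = 324° (mod 360)
a = 625*cos(324°) = 505.6356
b = 625*sin(324°) = -367.3658

625 cis(324°) = 505.6356 - 367.3658i


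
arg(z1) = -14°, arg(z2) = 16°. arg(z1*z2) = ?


arg(z1*z2) = -14° + 16° = 2°
Normalized to (-180°, 180°]: 2°

2°


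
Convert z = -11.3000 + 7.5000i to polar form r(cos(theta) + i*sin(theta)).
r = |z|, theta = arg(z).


r = sqrt(127.69+56.25) = sqrt(183.94) = 13.5624
theta = atan2(7.5, -11.3) = 146.4271 degrees

r = 13.5624, theta = 146.4271 degrees


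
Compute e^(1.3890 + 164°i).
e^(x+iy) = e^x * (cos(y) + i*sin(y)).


e^1.3890 = 4.01084
cos(164°) = -0.96126
sin(164°) = 0.27564
Real = 4.01084*(-0.96126) = -3.8555
Imag = 4.01084*0.27564 = 1.1055

-3.8555 + 1.1055i


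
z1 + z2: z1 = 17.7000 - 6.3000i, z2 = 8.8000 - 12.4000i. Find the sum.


Real: 17.7 + 8.8 = 26.5
Imag: -6.3 - 12.4 = -18.7

26.5000 - 18.7000i


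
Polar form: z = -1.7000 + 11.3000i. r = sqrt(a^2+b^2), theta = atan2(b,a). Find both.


r = sqrt(2.89+127.69) = sqrt(130.58) = 11.4272
theta = atan2(11.3, -1.7) = 98.5556 degrees

r = 11.4272, theta = 98.5556 degrees


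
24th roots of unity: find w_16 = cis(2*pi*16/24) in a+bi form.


Angle = 360*16/24 = 240°
a = cos(240°) = -0.5000
b = sin(240°) = -0.8660

-0.5000 - 0.8660i


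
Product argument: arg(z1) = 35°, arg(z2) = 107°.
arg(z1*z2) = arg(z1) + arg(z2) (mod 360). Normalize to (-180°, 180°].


arg(z1*z2) = 35° + 107° = 142°
Normalized to (-180°, 180°]: 142°

142°


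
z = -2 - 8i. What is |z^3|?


|z| = sqrt(4+64) = sqrt(68) = 8.2462
|z^3| = |z|^3 = (sqrt(68))^3 = 68*sqrt(68)

|z^3| = 68*sqrt(68) ≈ 560.7424


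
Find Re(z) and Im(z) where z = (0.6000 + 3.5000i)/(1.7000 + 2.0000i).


Multiply by conjugate: (0.6000 + 3.5000i)(1.7000 - 2.0000i) / (1.7^2 + 2^2)
Numerator real = 0.6*1.7 + 3.5*2 = 8.02
Numerator imag = 3.5*1.7 - 0.6*2 = 4.75
Denominator = 6.89
Re(z) = 8.02/6.89 = 1.1640
Im(z) = 4.75/6.89 = 0.6894

Re(z) = 1.1640, Im(z) = 0.6894


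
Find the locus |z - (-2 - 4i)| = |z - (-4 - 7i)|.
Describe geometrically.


Equal distances means the locus is the perpendicular bisector of z1 and z2.
Midpoint = ((-2+(-4))/2, (-4+(-7))/2) = (-3.0000, -5.5000)

Perpendicular bisector through (-3.0000, -5.5000)


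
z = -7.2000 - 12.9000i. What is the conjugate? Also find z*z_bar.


z_bar = -7.2000 + 12.9000i
z*z_bar = (-7.2)^2 + (-12.9)^2 = 51.84 + 166.41 = 218.25

z_bar = -7.2000 + 12.9000i, z*z_bar = 218.25


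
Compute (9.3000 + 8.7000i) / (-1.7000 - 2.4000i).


Conjugate of z2 = -1.7000 + 2.4000i
Numerator: (9.3000 + 8.7000i)(-1.7000 + 2.4000i) = -36.6900 + 7.5300i
Denominator: (-1.7)^2 + (-2.4)^2 = 8.65
Result = (-36.6900 + 7.5300i)/8.65

-4.2416 + 0.8705i


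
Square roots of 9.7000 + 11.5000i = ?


|z| = sqrt(94.09+132.25) = 15.0446
sqrt((|z|+a)/2) = sqrt((15.0446+9.7)/2) = sqrt(12.3723) = 3.5174
sqrt((|z|-a)/2) = sqrt((15.0446-9.7)/2) = sqrt(2.6723) = 1.6347

±(3.5174 + 1.6347i) i.e. 3.5174 + 1.6347i and -3.5174 - 1.6347i


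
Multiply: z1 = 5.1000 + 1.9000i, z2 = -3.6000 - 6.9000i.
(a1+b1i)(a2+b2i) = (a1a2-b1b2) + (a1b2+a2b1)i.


Real = 5.1*(-3.6) - 1.9*(-6.9) = -18.36 - (-13.11) = -5.25
Imag = 5.1*(-6.9) - (3.6)*1.9 = -35.19 - (6.84) = -42.03

-5.2500 - 42.0300i


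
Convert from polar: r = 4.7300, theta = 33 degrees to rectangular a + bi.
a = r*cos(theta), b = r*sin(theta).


a = 4.7300*cos(33°) = 4.7300*0.83867 = 3.9669
b = 4.7300*sin(33°) = 4.7300*0.54464 = 2.5761

3.9669 + 2.5761i


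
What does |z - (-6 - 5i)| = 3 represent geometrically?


|z - z0| = r is a circle with center z0 and radius r.
Center = (-6, -5), radius = 3

Circle with center (-6, -5) and radius 3


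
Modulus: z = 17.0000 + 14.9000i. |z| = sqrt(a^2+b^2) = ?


|z| = sqrt(17^2 + 14.9^2) = sqrt(289 + 222.01) = sqrt(511.01) = 22.6055

|z| = 22.6055


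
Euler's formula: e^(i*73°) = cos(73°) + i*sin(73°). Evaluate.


cos(73°) = 0.2924
sin(73°) = 0.9563

e^(i*73°) = 0.2924 + 0.9563i


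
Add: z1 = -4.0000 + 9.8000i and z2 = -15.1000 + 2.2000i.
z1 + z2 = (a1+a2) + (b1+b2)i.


Real: -4 - 15.1 = -19.1
Imag: 9.8 + 2.2 = 12

-19.1000 + 12.0000i


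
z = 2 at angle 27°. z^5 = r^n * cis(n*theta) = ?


r^5 = 2^5 = 32
n*theta = 5*27° = 135° = 135° (mod 360)
a = 32*cos(135°) = -22.6274
b = 32*sin(135°) = 22.6274

32 cis(135°) = -22.6274 + 22.6274i


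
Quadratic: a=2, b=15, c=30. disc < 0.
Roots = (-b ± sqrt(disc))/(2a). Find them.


disc = 15^2 - 4*2*30 = 225 - 240 = -15
sqrt(|disc|) = sqrt(15) = 3.8730
Real part = -15/(2*2) = -3.7500
Imag part = 3.8730/(2*2) = 0.9682

-3.7500 ± 0.9682i


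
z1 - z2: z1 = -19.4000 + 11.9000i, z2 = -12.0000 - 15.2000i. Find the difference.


Real: -19.4 + 12 = -7.4
Imag: 11.9 + 15.2 = 27.1

-7.4000 + 27.1000i


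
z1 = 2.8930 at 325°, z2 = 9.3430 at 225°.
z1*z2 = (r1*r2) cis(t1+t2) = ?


r = 2.8930 * 9.3430 = 27.0293
theta = 325° + 225° = 550° = 190° (mod 360)

27.0293 cis(190°)


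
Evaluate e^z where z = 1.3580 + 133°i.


e^1.3580 = 3.8884
cos(133°) = -0.682
sin(133°) = 0.73135
Real = 3.8884*(-0.682) = -2.6519
Imag = 3.8884*0.73135 = 2.8438

-2.6519 + 2.8438i


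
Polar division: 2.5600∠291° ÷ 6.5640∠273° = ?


r = 2.5600 / 6.5640 = 0.3900
theta = 291° - 273° = 18° = 18° (mod 360)

0.3900 cis(18°)


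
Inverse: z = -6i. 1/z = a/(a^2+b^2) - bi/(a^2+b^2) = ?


|z|^2 = 0+36 = 36
1/z = (0 + 6i)/36

1/z = 0 + 0.1667i


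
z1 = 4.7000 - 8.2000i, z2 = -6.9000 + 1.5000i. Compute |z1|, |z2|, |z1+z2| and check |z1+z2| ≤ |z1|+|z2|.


|z1| = sqrt(4.7^2 + (-8.2)^2) = sqrt(89.33) = 9.4515
|z2| = sqrt((-6.9)^2 + 1.5^2) = sqrt(49.86) = 7.0612
z1+z2 = -2.2000 - 6.7000i
|z1+z2| = sqrt(49.73) = 7.0520
|z1|+|z2| = 9.4515 + 7.0612 = 16.5127

|z1+z2| = 7.0520 ≤ |z1|+|z2| = 16.5127 (verified)


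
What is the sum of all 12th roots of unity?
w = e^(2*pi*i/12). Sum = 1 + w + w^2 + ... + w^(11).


The sum of all 12th roots of unity is 0.
Geometric series: (1 - w^12)/(1 - w) = (1-1)/(1-w) = 0 since w^12 = 1, w ≠ 1.
Alternatively: coefficient of z^11 in z^12 - 1 is 0.

0


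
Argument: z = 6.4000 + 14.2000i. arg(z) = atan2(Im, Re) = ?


Re = 6.4, Im = 14.2
arg = atan2(14.2, 6.4) = 65.7387 degrees

arg(z) = 65.7387 degrees


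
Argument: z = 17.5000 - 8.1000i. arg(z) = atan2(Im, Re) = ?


Re = 17.5, Im = -8.1
arg = atan2(-8.1, 17.5) = -24.8374 degrees

arg(z) = -24.8374 degrees


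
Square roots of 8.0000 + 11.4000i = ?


|z| = sqrt(64+129.96) = 13.9270
sqrt((|z|+a)/2) = sqrt((13.9270+8)/2) = sqrt(10.9635) = 3.3111
sqrt((|z|-a)/2) = sqrt((13.9270-8)/2) = sqrt(2.9635) = 1.7215

±(3.3111 + 1.7215i) i.e. 3.3111 + 1.7215i and -3.3111 - 1.7215i


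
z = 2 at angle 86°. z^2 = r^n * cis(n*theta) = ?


r^2 = 2^2 = 4
n*theta = 2*86° = 172° = 172° (mod 360)
a = 4*cos(172°) = -3.9611
b = 4*sin(172°) = 0.5567

4 cis(172°) = -3.9611 + 0.5567i


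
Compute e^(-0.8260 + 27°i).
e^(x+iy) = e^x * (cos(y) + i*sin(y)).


e^-0.8260 = 0.4378
cos(27°) = 0.891
sin(27°) = 0.454
Real = 0.4378*0.891 = 0.3901
Imag = 0.4378*0.454 = 0.1988

0.3901 + 0.1988i


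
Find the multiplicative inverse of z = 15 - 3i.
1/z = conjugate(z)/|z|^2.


|z|^2 = 225+9 = 234
1/z = (15 + 3i)/234

1/z = 0.0641 + 0.0128i


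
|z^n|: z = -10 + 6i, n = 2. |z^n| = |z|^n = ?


|z| = sqrt(100+36) = sqrt(136) = 11.6619
|z^2| = |z|^2 = (sqrt(136))^2 = 136

|z^2| = 136


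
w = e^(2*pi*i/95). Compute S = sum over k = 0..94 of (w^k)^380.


The roots are w_k = w^k with w = e^(2*pi*i/95), and (w^k)^380 = (w^380)^k.
So S = 1 + u + u^2 + ... + u^(94) with u = w^380.
380 = 4*95 + 0, so 380 is a multiple of 95 and u = (w^95)^4 = 1.
Every one of the 95 terms equals 1: S = 95

S = 95


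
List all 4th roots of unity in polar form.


The 4th roots of unity are cis(360k/4°) for k=0..3
Angle step = 360/4 = 90°
Primitive root: cis(90°)
Primitive root = 0 + 1.0000i

4 roots at angles: 0°, 90°, 180°, 270°


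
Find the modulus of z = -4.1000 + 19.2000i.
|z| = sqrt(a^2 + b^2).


|z| = sqrt((-4.1)^2 + 19.2^2) = sqrt(16.81 + 368.64) = sqrt(385.45) = 19.6329

|z| = 19.6329


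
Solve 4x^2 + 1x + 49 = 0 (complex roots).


disc = 1^2 - 4*4*49 = 1 - 784 = -783
sqrt(|disc|) = sqrt(783) = 27.9821
Real part = -1/(2*4) = -0.1250
Imag part = 27.9821/(2*4) = 3.4978

-0.1250 ± 3.4978i


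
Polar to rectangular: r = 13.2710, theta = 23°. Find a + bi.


a = 13.2710*cos(23°) = 13.2710*0.9205 = 12.2160
b = 13.2710*sin(23°) = 13.2710*0.39073 = 5.1854

12.2160 + 5.1854i


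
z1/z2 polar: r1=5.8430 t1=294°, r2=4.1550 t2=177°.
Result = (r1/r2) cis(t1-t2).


r = 5.8430 / 4.1550 = 1.4063
theta = 294° - 177° = 117° = 117° (mod 360)

1.4063 cis(117°)


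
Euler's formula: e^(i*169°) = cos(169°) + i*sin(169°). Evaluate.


cos(169°) = -0.9816
sin(169°) = 0.1908

e^(i*169°) = -0.9816 + 0.1908i


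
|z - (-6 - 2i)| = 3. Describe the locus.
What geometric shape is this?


|z - z0| = r is a circle with center z0 and radius r.
Center = (-6, -2), radius = 3

Circle with center (-6, -2) and radius 3


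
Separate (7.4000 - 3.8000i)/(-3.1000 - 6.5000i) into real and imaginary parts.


Multiply by conjugate: (7.4000 - 3.8000i)(-3.1000 + 6.5000i) / ((-3.1)^2 + (-6.5)^2)
Numerator real = 7.4*(-3.1) - (3.8)*(-6.5) = 1.76
Numerator imag = -3.8*(-3.1) - 7.4*(-6.5) = 59.88
Denominator = 51.86
Re(z) = 1.76/51.86 = 0.0339
Im(z) = 59.88/51.86 = 1.1546

Re(z) = 0.0339, Im(z) = 1.1546


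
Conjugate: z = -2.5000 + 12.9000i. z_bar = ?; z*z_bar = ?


z_bar = -2.5000 - 12.9000i
z*z_bar = (-2.5)^2 + 12.9^2 = 6.25 + 166.41 = 172.66

z_bar = -2.5000 - 12.9000i, z*z_bar = 172.66


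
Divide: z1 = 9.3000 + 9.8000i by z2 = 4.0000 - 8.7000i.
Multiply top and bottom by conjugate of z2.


Conjugate of z2 = 4.0000 + 8.7000i
Numerator: (9.3000 + 9.8000i)(4.0000 + 8.7000i) = -48.0600 + 120.1100i
Denominator: 4^2 + (-8.7)^2 = 91.69
Result = (-48.0600 + 120.1100i)/91.69

-0.5242 + 1.3100i


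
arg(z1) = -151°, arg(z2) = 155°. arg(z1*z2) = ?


arg(z1*z2) = -151° + 155° = 4°
Normalized to (-180°, 180°]: 4°

4°


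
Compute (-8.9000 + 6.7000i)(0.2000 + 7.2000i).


Real = -8.9*0.2 - 6.7*7.2 = -1.78 - 48.24 = -50.02
Imag = -8.9*7.2 + 0.2*6.7 = -64.08 + 1.34 = -62.74

-50.0200 - 62.7400i


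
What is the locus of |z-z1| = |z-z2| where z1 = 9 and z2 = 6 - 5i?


Equal distances means the locus is the perpendicular bisector of z1 and z2.
Midpoint = ((9+6)/2, (0+(-5))/2) = (7.5000, -2.5000)

Perpendicular bisector through (7.5000, -2.5000)


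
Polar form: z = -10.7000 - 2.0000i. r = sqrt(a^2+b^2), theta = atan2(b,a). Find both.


r = sqrt(114.49+4) = sqrt(118.49) = 10.8853
theta = atan2(-2, -10.7) = -169.4127 degrees

r = 10.8853, theta = -169.4127 degrees


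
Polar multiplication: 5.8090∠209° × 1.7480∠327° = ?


r = 5.8090 * 1.7480 = 10.1541
theta = 209° + 327° = 536° = 176° (mod 360)

10.1541 cis(176°)


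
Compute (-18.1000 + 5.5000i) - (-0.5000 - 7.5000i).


Real: -18.1 + 0.5 = -17.6
Imag: 5.5 + 7.5 = 13

-17.6000 + 13.0000i


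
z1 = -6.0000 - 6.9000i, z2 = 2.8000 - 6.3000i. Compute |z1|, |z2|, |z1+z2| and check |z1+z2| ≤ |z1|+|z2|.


|z1| = sqrt((-6)^2 + (-6.9)^2) = sqrt(83.61) = 9.1439
|z2| = sqrt(2.8^2 + (-6.3)^2) = sqrt(47.53) = 6.8942
z1+z2 = -3.2000 - 13.2000i
|z1+z2| = sqrt(184.48) = 13.5823
|z1|+|z2| = 9.1439 + 6.8942 = 16.0381

|z1+z2| = 13.5823 ≤ |z1|+|z2| = 16.0381 (verified)


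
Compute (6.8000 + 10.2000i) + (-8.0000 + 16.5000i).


Real: 6.8 - 8 = -1.2
Imag: 10.2 + 16.5 = 26.7

-1.2000 + 26.7000i


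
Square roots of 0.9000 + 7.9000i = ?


|z| = sqrt(0.81+62.41) = 7.9511
sqrt((|z|+a)/2) = sqrt((7.9511+0.9)/2) = sqrt(4.4256) = 2.1037
sqrt((|z|-a)/2) = sqrt((7.9511-0.9)/2) = sqrt(3.5256) = 1.8776

±(2.1037 + 1.8776i) i.e. 2.1037 + 1.8776i and -2.1037 - 1.8776i


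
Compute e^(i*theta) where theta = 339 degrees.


cos(339°) = 0.9336
sin(339°) = -0.3584

e^(i*339°) = 0.9336 - 0.3584i


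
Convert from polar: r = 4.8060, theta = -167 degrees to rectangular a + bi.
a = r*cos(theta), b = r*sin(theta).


a = 4.8060*cos(-167°) = 4.8060*(-0.97437) = -4.6828
b = 4.8060*sin(-167°) = 4.8060*(-0.22495) = -1.0811

-4.6828 - 1.0811i


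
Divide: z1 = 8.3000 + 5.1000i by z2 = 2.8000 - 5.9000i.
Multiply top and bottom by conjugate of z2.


Conjugate of z2 = 2.8000 + 5.9000i
Numerator: (8.3000 + 5.1000i)(2.8000 + 5.9000i) = -6.8500 + 63.2500i
Denominator: 2.8^2 + (-5.9)^2 = 42.65
Result = (-6.8500 + 63.2500i)/42.65

-0.1606 + 1.4830i


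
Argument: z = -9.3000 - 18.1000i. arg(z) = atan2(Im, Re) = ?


Re = -9.3, Im = -18.1
arg = atan2(-18.1, -9.3) = -117.1946 degrees

arg(z) = -117.1946 degrees


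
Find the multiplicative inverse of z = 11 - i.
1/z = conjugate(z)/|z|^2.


|z|^2 = 121+1 = 122
1/z = (11 + 1i)/122

1/z = 0.0902 + 0.0082i


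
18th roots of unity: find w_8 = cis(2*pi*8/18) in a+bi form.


Angle = 360*8/18 = 160°
a = cos(160°) = -0.9397
b = sin(160°) = 0.3420

-0.9397 + 0.3420i


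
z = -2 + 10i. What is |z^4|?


|z| = sqrt(4+100) = sqrt(104) = 10.1980
|z^4| = |z|^4 = (sqrt(104))^4 = 104^2 = 10816

|z^4| = 10816


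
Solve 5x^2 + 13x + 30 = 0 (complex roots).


disc = 13^2 - 4*5*30 = 169 - 600 = -431
sqrt(|disc|) = sqrt(431) = 20.7605
Real part = -13/(2*5) = -1.3000
Imag part = 20.7605/(2*5) = 2.0761

-1.3000 ± 2.0761i


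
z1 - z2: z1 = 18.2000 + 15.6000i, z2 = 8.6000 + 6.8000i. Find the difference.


Real: 18.2 - 8.6 = 9.6
Imag: 15.6 - 6.8 = 8.8

9.6000 + 8.8000i


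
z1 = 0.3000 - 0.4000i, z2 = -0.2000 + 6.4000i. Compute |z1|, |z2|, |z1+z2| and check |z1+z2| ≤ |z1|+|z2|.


|z1| = sqrt(0.3^2 + (-0.4)^2) = sqrt(0.25) = 0.5000
|z2| = sqrt((-0.2)^2 + 6.4^2) = sqrt(41) = 6.4031
z1+z2 = 0.1000 + 6.0000i
|z1+z2| = sqrt(36.01) = 6.0008
|z1|+|z2| = 0.5000 + 6.4031 = 6.9031

|z1+z2| = 6.0008 ≤ |z1|+|z2| = 6.9031 (verified)


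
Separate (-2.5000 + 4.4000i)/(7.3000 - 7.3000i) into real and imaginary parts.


Multiply by conjugate: (-2.5000 + 4.4000i)(7.3000 + 7.3000i) / (7.3^2 + (-7.3)^2)
Numerator real = -2.5*7.3 + 4.4*(-7.3) = -50.37
Numerator imag = 4.4*7.3 - (-2.5)*(-7.3) = 13.87
Denominator = 106.58
Re(z) = -50.37/106.58 = -0.4726
Im(z) = 13.87/106.58 = 0.1301

Re(z) = -0.4726, Im(z) = 0.1301


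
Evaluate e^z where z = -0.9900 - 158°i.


e^-0.9900 = 0.3716
cos(-158°) = -0.9272
sin(-158°) = -0.3746
Real = 0.3716*(-0.9272) = -0.3445
Imag = 0.3716*(-0.3746) = -0.1392

-0.3445 - 0.1392i


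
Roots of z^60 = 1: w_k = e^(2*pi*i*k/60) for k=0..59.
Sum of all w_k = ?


The sum of all 60th roots of unity is 0.
Geometric series: (1 - w^60)/(1 - w) = (1-1)/(1-w) = 0 since w^60 = 1, w ≠ 1.
Alternatively: coefficient of z^59 in z^60 - 1 is 0.

0


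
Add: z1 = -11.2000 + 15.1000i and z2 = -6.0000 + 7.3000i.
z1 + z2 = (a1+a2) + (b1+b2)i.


Real: -11.2 - 6 = -17.2
Imag: 15.1 + 7.3 = 22.4

-17.2000 + 22.4000i


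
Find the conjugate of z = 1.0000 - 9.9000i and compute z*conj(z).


z_bar = 1.0000 + 9.9000i
z*z_bar = 1^2 + (-9.9)^2 = 1 + 98.01 = 99.01

z_bar = 1.0000 + 9.9000i, z*z_bar = 99.01


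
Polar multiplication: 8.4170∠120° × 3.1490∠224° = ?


r = 8.4170 * 3.1490 = 26.5051
theta = 120° + 224° = 344° = 344° (mod 360)

26.5051 cis(344°)


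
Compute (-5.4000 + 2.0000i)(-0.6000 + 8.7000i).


Real = -5.4*(-0.6) - 2*8.7 = 3.24 - 17.4 = -14.16
Imag = -5.4*8.7 - (0.6)*2 = -46.98 - (1.2) = -48.18

-14.1600 - 48.1800i


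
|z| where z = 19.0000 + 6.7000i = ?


|z| = sqrt(19^2 + 6.7^2) = sqrt(361 + 44.89) = sqrt(405.89) = 20.1467

|z| = 20.1467


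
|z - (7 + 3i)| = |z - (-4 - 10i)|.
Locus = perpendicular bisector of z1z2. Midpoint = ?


Equal distances means the locus is the perpendicular bisector of z1 and z2.
Midpoint = ((7+(-4))/2, (3+(-10))/2) = (1.5000, -3.5000)

Perpendicular bisector through (1.5000, -3.5000)


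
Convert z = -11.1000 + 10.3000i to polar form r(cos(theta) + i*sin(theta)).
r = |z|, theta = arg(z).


r = sqrt(123.21+106.09) = sqrt(229.3) = 15.1427
theta = atan2(10.3, -11.1) = 137.1409 degrees

r = 15.1427, theta = 137.1409 degrees


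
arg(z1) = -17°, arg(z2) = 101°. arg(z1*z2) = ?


arg(z1*z2) = -17° + 101° = 84°
Normalized to (-180°, 180°]: 84°

84°


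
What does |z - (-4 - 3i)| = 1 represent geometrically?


|z - z0| = r is a circle with center z0 and radius r.
Center = (-4, -3), radius = 1

Circle with center (-4, -3) and radius 1


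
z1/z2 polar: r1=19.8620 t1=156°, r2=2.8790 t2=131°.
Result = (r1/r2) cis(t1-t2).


r = 19.8620 / 2.8790 = 6.8989
theta = 156° - 131° = 25° = 25° (mod 360)

6.8989 cis(25°)


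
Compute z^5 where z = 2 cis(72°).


r^5 = 2^5 = 32
n*theta = 5*72° = 360° = 0° (mod 360)
a = 32*cos(0°) = 32.0000
b = 32*sin(0°) = 0

32 cis(0°) = 32.0000 + 0i


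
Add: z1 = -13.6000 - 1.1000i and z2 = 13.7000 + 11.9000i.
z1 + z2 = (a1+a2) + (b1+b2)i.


Real: -13.6 + 13.7 = 0.1
Imag: -1.1 + 11.9 = 10.8

0.1000 + 10.8000i


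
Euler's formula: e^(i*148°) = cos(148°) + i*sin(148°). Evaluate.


cos(148°) = -0.8480
sin(148°) = 0.5299

e^(i*148°) = -0.8480 + 0.5299i


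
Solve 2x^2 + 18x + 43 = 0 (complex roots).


disc = 18^2 - 4*2*43 = 324 - 344 = -20
sqrt(|disc|) = sqrt(20) = 4.4721
Real part = -18/(2*2) = -4.5000
Imag part = 4.4721/(2*2) = 1.1180

-4.5000 ± 1.1180i


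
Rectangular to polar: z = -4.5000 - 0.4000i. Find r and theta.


r = sqrt(20.25+0.16) = sqrt(20.41) = 4.5177
theta = atan2(-0.4, -4.5) = -174.9204 degrees

r = 4.5177, theta = -174.9204 degrees


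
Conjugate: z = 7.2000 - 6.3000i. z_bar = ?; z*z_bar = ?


z_bar = 7.2000 + 6.3000i
z*z_bar = 7.2^2 + (-6.3)^2 = 51.84 + 39.69 = 91.53

z_bar = 7.2000 + 6.3000i, z*z_bar = 91.53


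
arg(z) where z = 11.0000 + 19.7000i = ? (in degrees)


Re = 11, Im = 19.7
arg = atan2(19.7, 11) = 60.8221 degrees

arg(z) = 60.8221 degrees


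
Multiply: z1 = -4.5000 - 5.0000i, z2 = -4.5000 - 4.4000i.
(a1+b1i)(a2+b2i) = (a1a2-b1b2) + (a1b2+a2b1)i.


Real = -4.5*(-4.5) - (-5)*(-4.4) = 20.25 - 22 = -1.75
Imag = -4.5*(-4.4) - (4.5)*(-5) = 19.8 + 22.5 = 42.3

-1.7500 + 42.3000i


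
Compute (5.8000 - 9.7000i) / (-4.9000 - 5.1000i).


Conjugate of z2 = -4.9000 + 5.1000i
Numerator: (5.8000 - 9.7000i)(-4.9000 + 5.1000i) = 21.0500 + 77.1100i
Denominator: (-4.9)^2 + (-5.1)^2 = 50.02
Result = (21.0500 + 77.1100i)/50.02

0.4208 + 1.5416i


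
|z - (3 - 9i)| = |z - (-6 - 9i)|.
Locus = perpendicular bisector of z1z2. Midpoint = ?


Equal distances means the locus is the perpendicular bisector of z1 and z2.
Midpoint = ((3+(-6))/2, (-9+(-9))/2) = (-1.5000, -9.0000)

Perpendicular bisector through (-1.5000, -9.0000)


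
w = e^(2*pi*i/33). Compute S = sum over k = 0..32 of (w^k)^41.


The roots are w_k = w^k with w = e^(2*pi*i/33), and (w^k)^41 = (w^41)^k.
So S = 1 + u + u^2 + ... + u^(32) with u = w^41.
41 = 1*33 + 8, so 41 is not a multiple of 33: u = (w^33)^1 * w^8 = w^8 ≠ 1 (w is a primitive 33th root), while u^33 = (w^33)^41 = 1.
Geometric series: S = (1 - u^33)/(1 - u) = (1 - 1)/(1 - u) = 0

S = 0


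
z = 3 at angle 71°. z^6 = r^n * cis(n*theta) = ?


r^6 = 3^6 = 729
n*theta = 6*71° = 426° = 66° (mod 360)
a = 729*cos(66°) = 296.5110
b = 729*sin(66°) = 665.9746

729 cis(66°) = 296.5110 + 665.9746i


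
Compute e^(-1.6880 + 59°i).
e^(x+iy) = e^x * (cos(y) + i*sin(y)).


e^-1.6880 = 0.1849
cos(59°) = 0.515
sin(59°) = 0.8572
Real = 0.1849*0.515 = 0.0952
Imag = 0.1849*0.8572 = 0.1585

0.0952 + 0.1585i


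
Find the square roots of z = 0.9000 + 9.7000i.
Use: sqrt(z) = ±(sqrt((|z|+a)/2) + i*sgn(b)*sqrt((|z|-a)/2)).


|z| = sqrt(0.81+94.09) = 9.7417
sqrt((|z|+a)/2) = sqrt((9.7417+0.9)/2) = sqrt(5.3208) = 2.3067
sqrt((|z|-a)/2) = sqrt((9.7417-0.9)/2) = sqrt(4.4208) = 2.1026

±(2.3067 + 2.1026i) i.e. 2.3067 + 2.1026i and -2.3067 - 2.1026i


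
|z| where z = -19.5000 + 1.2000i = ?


|z| = sqrt((-19.5)^2 + 1.2^2) = sqrt(380.25 + 1.44) = sqrt(381.69) = 19.5369

|z| = 19.5369


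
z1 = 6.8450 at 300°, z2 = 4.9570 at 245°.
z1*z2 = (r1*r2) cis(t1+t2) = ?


r = 6.8450 * 4.9570 = 33.9307
theta = 300° + 245° = 545° = 185° (mod 360)

33.9307 cis(185°)


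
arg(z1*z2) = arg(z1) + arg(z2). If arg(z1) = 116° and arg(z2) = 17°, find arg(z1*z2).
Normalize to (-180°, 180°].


arg(z1*z2) = 116° + 17° = 133°
Normalized to (-180°, 180°]: 133°

133°


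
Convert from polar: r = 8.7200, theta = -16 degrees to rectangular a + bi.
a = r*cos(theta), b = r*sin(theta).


a = 8.7200*cos(-16°) = 8.7200*0.96126 = 8.3822
b = 8.7200*sin(-16°) = 8.7200*(-0.27564) = -2.4036

8.3822 - 2.4036i


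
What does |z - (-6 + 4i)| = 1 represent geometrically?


|z - z0| = r is a circle with center z0 and radius r.
Center = (-6, 4), radius = 1

Circle with center (-6, 4) and radius 1


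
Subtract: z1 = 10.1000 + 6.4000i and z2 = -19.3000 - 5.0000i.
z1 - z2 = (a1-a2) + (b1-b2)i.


Real: 10.1 + 19.3 = 29.4
Imag: 6.4 + 5 = 11.4

29.4000 + 11.4000i


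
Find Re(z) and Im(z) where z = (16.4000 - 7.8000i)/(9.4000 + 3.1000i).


Multiply by conjugate: (16.4000 - 7.8000i)(9.4000 - 3.1000i) / (9.4^2 + 3.1^2)
Numerator real = 16.4*9.4 - (7.8)*3.1 = 129.98
Numerator imag = -7.8*9.4 - 16.4*3.1 = -124.16
Denominator = 97.97
Re(z) = 129.98/97.97 = 1.3267
Im(z) = -124.16/97.97 = -1.2673

Re(z) = 1.3267, Im(z) = -1.2673


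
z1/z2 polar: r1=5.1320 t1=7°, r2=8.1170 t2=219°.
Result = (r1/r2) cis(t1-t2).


r = 5.1320 / 8.1170 = 0.6323
theta = 7° - 219° = -212° = 148° (mod 360)

0.6323 cis(148°)


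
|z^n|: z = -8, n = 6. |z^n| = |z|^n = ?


|z| = sqrt(64+0) = sqrt(64) = 8
|z^6| = |z|^6 = 8^6 = 262144

|z^6| = 262144


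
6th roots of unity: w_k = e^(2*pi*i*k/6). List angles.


The 6th roots of unity are cis(360k/6°) for k=0..5
Angle step = 360/6 = 60°
Primitive root: cis(60°)
Primitive root = 0.5000 + 0.8660i

6 roots at angles: 0°, 60°, 120°, 180°, 240°, 300°


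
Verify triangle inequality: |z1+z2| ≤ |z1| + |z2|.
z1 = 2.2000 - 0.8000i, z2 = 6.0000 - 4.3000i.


|z1| = sqrt(2.2^2 + (-0.8)^2) = sqrt(5.48) = 2.3409
|z2| = sqrt(6^2 + (-4.3)^2) = sqrt(54.49) = 7.3817
z1+z2 = 8.2000 - 5.1000i
|z1+z2| = sqrt(93.25) = 9.6566
|z1|+|z2| = 2.3409 + 7.3817 = 9.7226

|z1+z2| = 9.6566 ≤ |z1|+|z2| = 9.7226 (verified)


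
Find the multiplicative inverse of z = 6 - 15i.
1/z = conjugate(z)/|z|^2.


|z|^2 = 36+225 = 261
1/z = (6 + 15i)/261

1/z = 0.0230 + 0.0575i


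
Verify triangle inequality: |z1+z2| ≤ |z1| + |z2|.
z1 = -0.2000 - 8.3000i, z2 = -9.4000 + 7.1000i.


|z1| = sqrt((-0.2)^2 + (-8.3)^2) = sqrt(68.93) = 8.3024
|z2| = sqrt((-9.4)^2 + 7.1^2) = sqrt(138.77) = 11.7801
z1+z2 = -9.6000 - 1.2000i
|z1+z2| = sqrt(93.6) = 9.6747
|z1|+|z2| = 8.3024 + 11.7801 = 20.0825

|z1+z2| = 9.6747 ≤ |z1|+|z2| = 20.0825 (verified)


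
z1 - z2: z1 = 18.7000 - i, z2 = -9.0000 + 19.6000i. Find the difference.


Real: 18.7 + 9 = 27.7
Imag: -1 - 19.6 = -20.6

27.7000 - 20.6000i


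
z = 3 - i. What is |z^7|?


|z| = sqrt(9+1) = sqrt(10) = 3.1623
|z^7| = |z|^7 = (sqrt(10))^7 = 10^3 * sqrt(10) = 1000*sqrt(10)

|z^7| = 1000*sqrt(10) ≈ 3162.2777


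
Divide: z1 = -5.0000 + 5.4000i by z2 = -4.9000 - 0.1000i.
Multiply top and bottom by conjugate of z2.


Conjugate of z2 = -4.9000 + 0.1000i
Numerator: (-5.0000 + 5.4000i)(-4.9000 + 0.1000i) = 23.9600 - 26.9600i
Denominator: (-4.9)^2 + (-0.1)^2 = 24.02
Result = (23.9600 - 26.9600i)/24.02

0.9975 - 1.1224i


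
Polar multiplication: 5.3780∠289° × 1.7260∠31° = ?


r = 5.3780 * 1.7260 = 9.2824
theta = 289° + 31° = 320° = 320° (mod 360)

9.2824 cis(320°)


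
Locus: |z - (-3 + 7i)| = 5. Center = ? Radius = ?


|z - z0| = r is a circle with center z0 and radius r.
Center = (-3, 7), radius = 5

Circle with center (-3, 7) and radius 5


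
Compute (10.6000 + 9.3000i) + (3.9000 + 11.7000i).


Real: 10.6 + 3.9 = 14.5
Imag: 9.3 + 11.7 = 21

14.5000 + 21.0000i


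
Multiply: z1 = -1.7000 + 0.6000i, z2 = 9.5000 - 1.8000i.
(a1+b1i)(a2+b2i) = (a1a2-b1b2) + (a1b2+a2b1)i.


Real = -1.7*9.5 - 0.6*(-1.8) = -16.15 - (-1.08) = -15.07
Imag = -1.7*(-1.8) + 9.5*0.6 = 3.06 + 5.7 = 8.76

-15.0700 + 8.7600i


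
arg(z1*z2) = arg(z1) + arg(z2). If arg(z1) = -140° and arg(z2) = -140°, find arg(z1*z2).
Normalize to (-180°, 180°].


arg(z1*z2) = -140° - 140° = -280°
Normalized to (-180°, 180°]: 80°

80°


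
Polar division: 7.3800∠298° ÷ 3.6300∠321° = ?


r = 7.3800 / 3.6300 = 2.0331
theta = 298° - 321° = -23° = 337° (mod 360)

2.0331 cis(337°)


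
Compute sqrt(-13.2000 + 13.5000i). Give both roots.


|z| = sqrt(174.24+182.25) = 18.8809
sqrt((|z|+a)/2) = sqrt((18.8809+(-13.2))/2) = sqrt(2.8405) = 1.6854
sqrt((|z|-a)/2) = sqrt((18.8809-(-13.2))/2) = sqrt(16.0405) = 4.0051

±(1.6854 + 4.0051i) i.e. 1.6854 + 4.0051i and -1.6854 - 4.0051i


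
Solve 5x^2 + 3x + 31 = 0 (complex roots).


disc = 3^2 - 4*5*31 = 9 - 620 = -611
sqrt(|disc|) = sqrt(611) = 24.7184
Real part = -3/(2*5) = -0.3000
Imag part = 24.7184/(2*5) = 2.4718

-0.3000 ± 2.4718i


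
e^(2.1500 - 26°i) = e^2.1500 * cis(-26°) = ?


e^2.1500 = 8.5849
cos(-26°) = 0.89879
sin(-26°) = -0.43837
Real = 8.5849*0.89879 = 7.7160
Imag = 8.5849*(-0.43837) = -3.7634

7.7160 - 3.7634i


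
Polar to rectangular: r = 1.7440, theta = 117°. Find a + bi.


a = 1.7440*cos(117°) = 1.7440*(-0.454) = -0.7918
b = 1.7440*sin(117°) = 1.7440*0.891 = 1.5539

-0.7918 + 1.5539i


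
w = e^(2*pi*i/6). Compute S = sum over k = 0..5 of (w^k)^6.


The roots are w_k = w^k with w = e^(2*pi*i/6), and (w^k)^6 = (w^6)^k.
So S = 1 + u + u^2 + ... + u^(5) with u = w^6.
6 = 1*6 + 0, so 6 is a multiple of 6 and u = (w^6)^1 = 1.
Every one of the 6 terms equals 1: S = 6

S = 6
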